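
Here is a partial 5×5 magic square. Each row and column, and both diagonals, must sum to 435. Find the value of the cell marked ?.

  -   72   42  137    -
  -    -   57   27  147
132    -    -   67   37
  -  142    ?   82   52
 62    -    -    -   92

The remaining cell in column 4 is (5,4) = 435 − 313 = 122.
Using column 5: 147 + 37 + 52 + 92 + ? → (1,5) = 435 − 328 = 107.
The remaining cell in anti-diagonal is (3,3) = 435 − 338 = 97.
Row 1 needs 435; the known cells sum to 358, so (1,1) = 77.
From row 3, 435 − (132 + 97 + 67 + 37) gives (3,2) = 102.
Using main diagonal: 77 + 97 + 82 + 92 + ? → (2,2) = 435 − 348 = 87.
Using row 2: 87 + 57 + 27 + 147 + ? → (2,1) = 435 − 318 = 117.
Column 1: 77 + 117 + 132 + 62 + ? = 435, so (4,1) = 47.
The remaining cell in column 2 is (5,2) = 435 − 403 = 32.
Row 4 needs 435; the known cells sum to 323, so (4,3) = 112.

112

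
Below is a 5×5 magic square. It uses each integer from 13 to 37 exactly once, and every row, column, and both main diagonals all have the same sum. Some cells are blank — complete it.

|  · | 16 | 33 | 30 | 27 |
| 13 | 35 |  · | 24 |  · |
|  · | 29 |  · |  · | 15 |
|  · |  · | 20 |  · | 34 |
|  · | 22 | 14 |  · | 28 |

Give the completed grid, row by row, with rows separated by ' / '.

The entries are 13 through 37, which sum to 625, so each line sums to 625/5 = 125.
Row 1 needs 125; the known cells sum to 106, so (1,1) = 19.
Column 2 needs 125; the known cells sum to 102, so (4,2) = 23.
Column 5: 27 + 15 + 34 + 28 + ? = 125, so (2,5) = 21.
From row 2, 125 − (13 + 35 + 24 + 21) gives (2,3) = 32.
From column 3, 125 − (33 + 32 + 20 + 14) gives (3,3) = 26.
Using main diagonal: 19 + 35 + 26 + 28 + ? → (4,4) = 125 − 108 = 17.
Anti-diagonal needs 125; the known cells sum to 100, so (5,1) = 25.
Using row 4: 23 + 20 + 17 + 34 + ? → (4,1) = 125 − 94 = 31.
From row 5, 125 − (25 + 22 + 14 + 28) gives (5,4) = 36.
From column 1, 125 − (19 + 13 + 31 + 25) gives (3,1) = 37.
The remaining cell in column 4 is (3,4) = 125 − 107 = 18.

19 16 33 30 27 / 13 35 32 24 21 / 37 29 26 18 15 / 31 23 20 17 34 / 25 22 14 36 28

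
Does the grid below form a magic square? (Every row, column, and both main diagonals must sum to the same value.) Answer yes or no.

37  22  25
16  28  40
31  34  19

Yes

Row 1: 37 + 22 + 25 = 84.
Row 2: 16 + 28 + 40 = 84.
Row 3: 31 + 34 + 19 = 84.
Column 1: 37 + 16 + 31 = 84.
Column 2: 22 + 28 + 34 = 84.
Column 3: 25 + 40 + 19 = 84.
Main diagonal: 37 + 28 + 19 = 84.
Anti-diagonal: 25 + 28 + 31 = 84.
All lines sum to 84.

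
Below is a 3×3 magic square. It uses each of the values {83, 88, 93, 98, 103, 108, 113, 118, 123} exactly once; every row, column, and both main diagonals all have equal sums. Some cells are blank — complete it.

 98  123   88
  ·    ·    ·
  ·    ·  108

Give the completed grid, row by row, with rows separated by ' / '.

The 9 entries sum to 927, so each line sums to 927/3 = 309.
Column 3: 88 + 108 + ? = 309, so (2,3) = 113.
Using main diagonal: 98 + 108 + ? → (2,2) = 309 − 206 = 103.
Anti-diagonal: 88 + 103 + ? = 309, so (3,1) = 118.
Row 2 must total 309; the given cells sum to 216, so (2,1) = 93.
Row 3 must total 309; the given cells sum to 226, so (3,2) = 83.

98 123 88 / 93 103 113 / 118 83 108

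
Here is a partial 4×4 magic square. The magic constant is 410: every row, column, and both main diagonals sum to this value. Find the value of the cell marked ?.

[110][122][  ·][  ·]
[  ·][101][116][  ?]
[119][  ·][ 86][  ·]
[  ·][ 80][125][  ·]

104

Column 2: 122 + 101 + 80 + ? = 410, so (3,2) = 107.
The remaining cell in column 3 is (1,3) = 410 − 327 = 83.
Main diagonal must total 410; the given cells sum to 297, so (4,4) = 113.
From row 1, 410 − (110 + 122 + 83) gives (1,4) = 95.
Using row 3: 119 + 107 + 86 + ? → (3,4) = 410 − 312 = 98.
Using row 4: 80 + 125 + 113 + ? → (4,1) = 410 − 318 = 92.
The remaining cell in column 1 is (2,1) = 410 − 321 = 89.
The remaining cell in column 4 is (2,4) = 410 − 306 = 104.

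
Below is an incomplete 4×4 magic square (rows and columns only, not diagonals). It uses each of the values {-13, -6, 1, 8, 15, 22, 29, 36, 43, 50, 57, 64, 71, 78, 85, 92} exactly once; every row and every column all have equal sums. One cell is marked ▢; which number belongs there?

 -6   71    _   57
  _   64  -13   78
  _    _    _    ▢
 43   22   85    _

The 16 entries sum to 632, so each line sums to 632/4 = 158.
Row 1: -6 + 71 + 57 + ? = 158, so (1,3) = 36.
Using row 2: 64 + (-13) + 78 + ? → (2,1) = 158 − 129 = 29.
From row 4, 158 − (43 + 22 + 85) gives (4,4) = 8.
The remaining cell in column 1 is (3,1) = 158 − 66 = 92.
From column 2, 158 − (71 + 64 + 22) gives (3,2) = 1.
The remaining cell in column 3 is (3,3) = 158 − 108 = 50.
Column 4 needs 158; the known cells sum to 143, so (3,4) = 15.

15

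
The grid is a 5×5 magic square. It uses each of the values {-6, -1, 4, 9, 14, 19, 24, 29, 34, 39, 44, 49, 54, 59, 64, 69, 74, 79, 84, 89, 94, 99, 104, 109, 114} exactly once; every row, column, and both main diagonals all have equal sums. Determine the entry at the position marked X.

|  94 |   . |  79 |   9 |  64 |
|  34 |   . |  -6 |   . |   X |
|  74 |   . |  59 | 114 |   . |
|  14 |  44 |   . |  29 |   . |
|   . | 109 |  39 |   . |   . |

The 25 entries sum to 1350, so each line sums to 1350/5 = 270.
Row 1: 94 + 79 + 9 + 64 + ? = 270, so (1,2) = 24.
From column 1, 270 − (94 + 34 + 74 + 14) gives (5,1) = 54.
The remaining cell in column 3 is (4,3) = 270 − 171 = 99.
Anti-diagonal needs 270; the known cells sum to 221, so (2,4) = 49.
The remaining cell in row 4 is (4,5) = 270 − 186 = 84.
Column 4 needs 270; the known cells sum to 201, so (5,4) = 69.
Row 5 must total 270; the given cells sum to 271, so (5,5) = -1.
Main diagonal: 94 + 59 + 29 + (-1) + ? = 270, so (2,2) = 89.
Using row 2: 34 + 89 + (-6) + 49 + ? → (2,5) = 270 − 166 = 104.

104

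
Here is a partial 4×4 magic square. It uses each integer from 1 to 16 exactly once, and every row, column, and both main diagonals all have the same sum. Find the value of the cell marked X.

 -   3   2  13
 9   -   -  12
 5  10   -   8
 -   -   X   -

The entries are 1 through 16, which sum to 136, so each line sums to 136/4 = 34.
From row 1, 34 − (3 + 2 + 13) gives (1,1) = 16.
Row 3 must total 34; the given cells sum to 23, so (3,3) = 11.
Column 1 must total 34; the given cells sum to 30, so (4,1) = 4.
Column 4 must total 34; the given cells sum to 33, so (4,4) = 1.
From main diagonal, 34 − (16 + 11 + 1) gives (2,2) = 6.
From anti-diagonal, 34 − (13 + 10 + 4) gives (2,3) = 7.
From column 2, 34 − (3 + 6 + 10) gives (4,2) = 15.
The remaining cell in column 3 is (4,3) = 34 − 20 = 14.

14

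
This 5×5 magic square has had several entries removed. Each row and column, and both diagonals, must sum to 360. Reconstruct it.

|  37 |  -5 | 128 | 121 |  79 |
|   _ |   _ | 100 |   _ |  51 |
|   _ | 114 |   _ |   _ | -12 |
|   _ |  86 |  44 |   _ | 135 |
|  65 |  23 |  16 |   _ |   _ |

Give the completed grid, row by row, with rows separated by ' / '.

37 -5 128 121 79 / 9 142 100 58 51 / 156 114 72 30 -12 / 93 86 44 2 135 / 65 23 16 149 107

Column 2 needs 360; the known cells sum to 218, so (2,2) = 142.
From column 3, 360 − (128 + 100 + 44 + 16) gives (3,3) = 72.
Using column 5: 79 + 51 + (-12) + 135 + ? → (5,5) = 360 − 253 = 107.
Main diagonal: 37 + 142 + 72 + 107 + ? = 360, so (4,4) = 2.
Anti-diagonal: 79 + 72 + 86 + 65 + ? = 360, so (2,4) = 58.
Row 2 must total 360; the given cells sum to 351, so (2,1) = 9.
Row 4 needs 360; the known cells sum to 267, so (4,1) = 93.
Row 5 must total 360; the given cells sum to 211, so (5,4) = 149.
Column 1: 37 + 9 + 93 + 65 + ? = 360, so (3,1) = 156.
Column 4 must total 360; the given cells sum to 330, so (3,4) = 30.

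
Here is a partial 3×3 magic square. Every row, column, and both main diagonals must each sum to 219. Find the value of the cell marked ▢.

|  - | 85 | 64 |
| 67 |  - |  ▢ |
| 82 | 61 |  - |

79

Row 1 must total 219; the given cells sum to 149, so (1,1) = 70.
The remaining cell in row 3 is (3,3) = 219 − 143 = 76.
Column 2 needs 219; the known cells sum to 146, so (2,2) = 73.
From column 3, 219 − (64 + 76) gives (2,3) = 79.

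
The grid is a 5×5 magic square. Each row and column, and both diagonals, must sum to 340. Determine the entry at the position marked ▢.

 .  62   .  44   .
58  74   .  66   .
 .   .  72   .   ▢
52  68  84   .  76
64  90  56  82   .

Using row 4: 52 + 68 + 84 + 76 + ? → (4,4) = 340 − 280 = 60.
Row 5: 64 + 90 + 56 + 82 + ? = 340, so (5,5) = 48.
Column 2: 62 + 74 + 68 + 90 + ? = 340, so (3,2) = 46.
The remaining cell in column 4 is (3,4) = 340 − 252 = 88.
The remaining cell in main diagonal is (1,1) = 340 − 254 = 86.
Using anti-diagonal: 66 + 72 + 68 + 64 + ? → (1,5) = 340 − 270 = 70.
From row 1, 340 − (86 + 62 + 44 + 70) gives (1,3) = 78.
Using column 1: 86 + 58 + 52 + 64 + ? → (3,1) = 340 − 260 = 80.
From column 3, 340 − (78 + 72 + 84 + 56) gives (2,3) = 50.
From row 2, 340 − (58 + 74 + 50 + 66) gives (2,5) = 92.
The remaining cell in row 3 is (3,5) = 340 − 286 = 54.

54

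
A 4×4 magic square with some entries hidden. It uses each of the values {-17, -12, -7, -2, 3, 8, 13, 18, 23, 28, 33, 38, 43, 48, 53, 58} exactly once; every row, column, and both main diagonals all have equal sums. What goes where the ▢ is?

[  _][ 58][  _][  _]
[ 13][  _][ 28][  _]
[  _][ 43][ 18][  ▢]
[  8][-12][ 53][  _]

The 16 entries sum to 328, so each line sums to 328/4 = 82.
Using row 4: 8 + (-12) + 53 + ? → (4,4) = 82 − 49 = 33.
Column 2: 58 + 43 + (-12) + ? = 82, so (2,2) = -7.
Using column 3: 28 + 18 + 53 + ? → (1,3) = 82 − 99 = -17.
Main diagonal: -7 + 18 + 33 + ? = 82, so (1,1) = 38.
Anti-diagonal must total 82; the given cells sum to 79, so (1,4) = 3.
Row 2 must total 82; the given cells sum to 34, so (2,4) = 48.
From column 1, 82 − (38 + 13 + 8) gives (3,1) = 23.
Using column 4: 3 + 48 + 33 + ? → (3,4) = 82 − 84 = -2.

-2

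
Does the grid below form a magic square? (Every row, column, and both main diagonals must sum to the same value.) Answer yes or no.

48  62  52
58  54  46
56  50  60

No — column 3 sums to 158 but row 3 sums to 166.

Row 1: 48 + 62 + 52 = 162.
Row 2: 58 + 54 + 46 = 158.
Row 3: 56 + 50 + 60 = 166.
Column 1: 48 + 58 + 56 = 162.
Column 2: 62 + 54 + 50 = 166.
Column 3: 52 + 46 + 60 = 158.
Main diagonal: 48 + 54 + 60 = 162.
Anti-diagonal: 52 + 54 + 56 = 162.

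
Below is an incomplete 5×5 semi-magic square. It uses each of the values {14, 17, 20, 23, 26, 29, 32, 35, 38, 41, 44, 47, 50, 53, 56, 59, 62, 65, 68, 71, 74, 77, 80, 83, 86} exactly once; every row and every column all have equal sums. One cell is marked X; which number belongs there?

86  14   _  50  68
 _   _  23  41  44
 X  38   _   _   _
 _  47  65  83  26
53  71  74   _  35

The 25 entries sum to 1250, so each line sums to 1250/5 = 250.
From row 1, 250 − (86 + 14 + 50 + 68) gives (1,3) = 32.
Row 4: 47 + 65 + 83 + 26 + ? = 250, so (4,1) = 29.
Row 5 needs 250; the known cells sum to 233, so (5,4) = 17.
Column 2 must total 250; the given cells sum to 170, so (2,2) = 80.
Column 3: 32 + 23 + 65 + 74 + ? = 250, so (3,3) = 56.
Column 4: 50 + 41 + 83 + 17 + ? = 250, so (3,4) = 59.
Column 5 must total 250; the given cells sum to 173, so (3,5) = 77.
From row 2, 250 − (80 + 23 + 41 + 44) gives (2,1) = 62.
Using row 3: 38 + 56 + 59 + 77 + ? → (3,1) = 250 − 230 = 20.

20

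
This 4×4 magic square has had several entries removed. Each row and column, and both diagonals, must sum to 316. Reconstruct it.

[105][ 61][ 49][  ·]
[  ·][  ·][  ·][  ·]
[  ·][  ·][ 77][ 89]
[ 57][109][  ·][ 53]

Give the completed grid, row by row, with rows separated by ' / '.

105 61 49 101 / 69 81 93 73 / 85 65 77 89 / 57 109 97 53

Row 1: 105 + 61 + 49 + ? = 316, so (1,4) = 101.
From row 4, 316 − (57 + 109 + 53) gives (4,3) = 97.
Column 3: 49 + 77 + 97 + ? = 316, so (2,3) = 93.
The remaining cell in column 4 is (2,4) = 316 − 243 = 73.
From main diagonal, 316 − (105 + 77 + 53) gives (2,2) = 81.
Anti-diagonal: 101 + 93 + 57 + ? = 316, so (3,2) = 65.
Row 2 needs 316; the known cells sum to 247, so (2,1) = 69.
From row 3, 316 − (65 + 77 + 89) gives (3,1) = 85.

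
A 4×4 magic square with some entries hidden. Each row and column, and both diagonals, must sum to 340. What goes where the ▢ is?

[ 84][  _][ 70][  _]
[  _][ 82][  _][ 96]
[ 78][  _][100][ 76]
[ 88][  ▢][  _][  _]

The remaining cell in row 3 is (3,2) = 340 − 254 = 86.
From column 1, 340 − (84 + 78 + 88) gives (2,1) = 90.
From main diagonal, 340 − (84 + 82 + 100) gives (4,4) = 74.
Row 2: 90 + 82 + 96 + ? = 340, so (2,3) = 72.
Column 3: 70 + 72 + 100 + ? = 340, so (4,3) = 98.
From column 4, 340 − (96 + 76 + 74) gives (1,4) = 94.
Using row 1: 84 + 70 + 94 + ? → (1,2) = 340 − 248 = 92.
Row 4 needs 340; the known cells sum to 260, so (4,2) = 80.

80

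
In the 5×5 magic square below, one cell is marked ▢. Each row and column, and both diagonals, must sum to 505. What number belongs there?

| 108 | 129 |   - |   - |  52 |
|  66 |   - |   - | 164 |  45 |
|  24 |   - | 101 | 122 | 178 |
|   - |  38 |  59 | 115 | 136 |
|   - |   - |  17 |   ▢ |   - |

From row 3, 505 − (24 + 101 + 122 + 178) gives (3,2) = 80.
The remaining cell in row 4 is (4,1) = 505 − 348 = 157.
Using column 1: 108 + 66 + 24 + 157 + ? → (5,1) = 505 − 355 = 150.
From column 5, 505 − (52 + 45 + 178 + 136) gives (5,5) = 94.
Main diagonal must total 505; the given cells sum to 418, so (2,2) = 87.
Row 2: 66 + 87 + 164 + 45 + ? = 505, so (2,3) = 143.
From column 2, 505 − (129 + 87 + 80 + 38) gives (5,2) = 171.
Column 3 must total 505; the given cells sum to 320, so (1,3) = 185.
Row 1 needs 505; the known cells sum to 474, so (1,4) = 31.
From row 5, 505 − (150 + 171 + 17 + 94) gives (5,4) = 73.

73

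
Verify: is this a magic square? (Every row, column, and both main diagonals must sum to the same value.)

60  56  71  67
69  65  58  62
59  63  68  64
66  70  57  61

Row 1: 60 + 56 + 71 + 67 = 254.
Row 2: 69 + 65 + 58 + 62 = 254.
Row 3: 59 + 63 + 68 + 64 = 254.
Row 4: 66 + 70 + 57 + 61 = 254.
Column 1: 60 + 69 + 59 + 66 = 254.
Column 2: 56 + 65 + 63 + 70 = 254.
Column 3: 71 + 58 + 68 + 57 = 254.
Column 4: 67 + 62 + 64 + 61 = 254.
Main diagonal: 60 + 65 + 68 + 61 = 254.
Anti-diagonal: 67 + 58 + 63 + 66 = 254.
All lines sum to 254.

Yes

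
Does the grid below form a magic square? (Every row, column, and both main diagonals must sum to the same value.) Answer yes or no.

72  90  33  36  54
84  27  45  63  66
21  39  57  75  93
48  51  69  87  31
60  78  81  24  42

No — column 5 sums to 286 but column 2 sums to 285.

Row 1: 72 + 90 + 33 + 36 + 54 = 285.
Row 2: 84 + 27 + 45 + 63 + 66 = 285.
Row 3: 21 + 39 + 57 + 75 + 93 = 285.
Row 4: 48 + 51 + 69 + 87 + 31 = 286.
Row 5: 60 + 78 + 81 + 24 + 42 = 285.
Column 1: 72 + 84 + 21 + 48 + 60 = 285.
Column 2: 90 + 27 + 39 + 51 + 78 = 285.
Column 3: 33 + 45 + 57 + 69 + 81 = 285.
Column 4: 36 + 63 + 75 + 87 + 24 = 285.
Column 5: 54 + 66 + 93 + 31 + 42 = 286.
Main diagonal: 72 + 27 + 57 + 87 + 42 = 285.
Anti-diagonal: 54 + 63 + 57 + 51 + 60 = 285.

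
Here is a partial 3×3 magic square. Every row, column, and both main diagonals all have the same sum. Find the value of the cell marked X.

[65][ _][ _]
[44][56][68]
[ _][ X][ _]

Row 2 is complete and sums to 168; that is the magic constant.
Column 1: 65 + 44 + ? = 168, so (3,1) = 59.
Main diagonal must total 168; the given cells sum to 121, so (3,3) = 47.
From anti-diagonal, 168 − (56 + 59) gives (1,3) = 53.
Row 1 needs 168; the known cells sum to 118, so (1,2) = 50.
Row 3 must total 168; the given cells sum to 106, so (3,2) = 62.

62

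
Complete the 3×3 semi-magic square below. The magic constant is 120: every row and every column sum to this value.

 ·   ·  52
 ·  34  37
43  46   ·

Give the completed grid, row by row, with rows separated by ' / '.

28 40 52 / 49 34 37 / 43 46 31

Row 2: 34 + 37 + ? = 120, so (2,1) = 49.
Row 3 must total 120; the given cells sum to 89, so (3,3) = 31.
The remaining cell in column 1 is (1,1) = 120 − 92 = 28.
From column 2, 120 − (34 + 46) gives (1,2) = 40.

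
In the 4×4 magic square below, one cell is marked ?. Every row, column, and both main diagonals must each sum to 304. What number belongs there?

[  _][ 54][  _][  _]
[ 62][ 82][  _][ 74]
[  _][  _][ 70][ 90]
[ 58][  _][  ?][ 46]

Row 2: 62 + 82 + 74 + ? = 304, so (2,3) = 86.
Column 4 must total 304; the given cells sum to 210, so (1,4) = 94.
The remaining cell in main diagonal is (1,1) = 304 − 198 = 106.
Using anti-diagonal: 94 + 86 + 58 + ? → (3,2) = 304 − 238 = 66.
Row 1: 106 + 54 + 94 + ? = 304, so (1,3) = 50.
Using row 3: 66 + 70 + 90 + ? → (3,1) = 304 − 226 = 78.
From column 2, 304 − (54 + 82 + 66) gives (4,2) = 102.
The remaining cell in column 3 is (4,3) = 304 − 206 = 98.

98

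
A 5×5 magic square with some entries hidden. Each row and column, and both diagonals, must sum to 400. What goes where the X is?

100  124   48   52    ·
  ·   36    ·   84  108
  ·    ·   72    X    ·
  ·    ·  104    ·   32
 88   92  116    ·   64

Row 1 must total 400; the given cells sum to 324, so (1,5) = 76.
From row 5, 400 − (88 + 92 + 116 + 64) gives (5,4) = 40.
Column 3 needs 400; the known cells sum to 340, so (2,3) = 60.
From column 5, 400 − (76 + 108 + 32 + 64) gives (3,5) = 120.
The remaining cell in main diagonal is (4,4) = 400 − 272 = 128.
Anti-diagonal must total 400; the given cells sum to 320, so (4,2) = 80.
From row 2, 400 − (36 + 60 + 84 + 108) gives (2,1) = 112.
From row 4, 400 − (80 + 104 + 128 + 32) gives (4,1) = 56.
From column 1, 400 − (100 + 112 + 56 + 88) gives (3,1) = 44.
Column 2 must total 400; the given cells sum to 332, so (3,2) = 68.
Column 4 must total 400; the given cells sum to 304, so (3,4) = 96.

96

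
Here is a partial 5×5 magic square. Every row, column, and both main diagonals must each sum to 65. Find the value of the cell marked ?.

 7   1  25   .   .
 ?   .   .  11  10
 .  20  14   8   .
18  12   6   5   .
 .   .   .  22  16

The remaining cell in row 4 is (4,5) = 65 − 41 = 24.
The remaining cell in column 4 is (1,4) = 65 − 46 = 19.
Main diagonal: 7 + 14 + 5 + 16 + ? = 65, so (2,2) = 23.
Using row 1: 7 + 1 + 25 + 19 + ? → (1,5) = 65 − 52 = 13.
Using column 2: 1 + 23 + 20 + 12 + ? → (5,2) = 65 − 56 = 9.
Column 5 must total 65; the given cells sum to 63, so (3,5) = 2.
The remaining cell in anti-diagonal is (5,1) = 65 − 50 = 15.
Row 3 needs 65; the known cells sum to 44, so (3,1) = 21.
From row 5, 65 − (15 + 9 + 22 + 16) gives (5,3) = 3.
Column 1 must total 65; the given cells sum to 61, so (2,1) = 4.

4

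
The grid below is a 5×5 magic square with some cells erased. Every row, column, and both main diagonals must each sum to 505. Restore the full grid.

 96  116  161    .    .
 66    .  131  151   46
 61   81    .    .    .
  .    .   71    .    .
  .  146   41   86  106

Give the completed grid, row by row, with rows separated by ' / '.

Row 2 needs 505; the known cells sum to 394, so (2,2) = 111.
Using row 5: 146 + 41 + 86 + 106 + ? → (5,1) = 505 − 379 = 126.
Using column 1: 96 + 66 + 61 + 126 + ? → (4,1) = 505 − 349 = 156.
Column 2 must total 505; the given cells sum to 454, so (4,2) = 51.
Using column 3: 161 + 131 + 71 + 41 + ? → (3,3) = 505 − 404 = 101.
Using main diagonal: 96 + 111 + 101 + 106 + ? → (4,4) = 505 − 414 = 91.
Anti-diagonal needs 505; the known cells sum to 429, so (1,5) = 76.
Row 1: 96 + 116 + 161 + 76 + ? = 505, so (1,4) = 56.
From row 4, 505 − (156 + 51 + 71 + 91) gives (4,5) = 136.
Column 4: 56 + 151 + 91 + 86 + ? = 505, so (3,4) = 121.
Column 5 must total 505; the given cells sum to 364, so (3,5) = 141.

96 116 161 56 76 / 66 111 131 151 46 / 61 81 101 121 141 / 156 51 71 91 136 / 126 146 41 86 106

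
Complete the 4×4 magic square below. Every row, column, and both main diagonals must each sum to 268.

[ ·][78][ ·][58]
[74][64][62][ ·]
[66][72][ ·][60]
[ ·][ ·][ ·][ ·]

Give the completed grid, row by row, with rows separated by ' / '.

From row 2, 268 − (74 + 64 + 62) gives (2,4) = 68.
Row 3 must total 268; the given cells sum to 198, so (3,3) = 70.
Column 2 needs 268; the known cells sum to 214, so (4,2) = 54.
From column 4, 268 − (58 + 68 + 60) gives (4,4) = 82.
Main diagonal must total 268; the given cells sum to 216, so (1,1) = 52.
Anti-diagonal: 58 + 62 + 72 + ? = 268, so (4,1) = 76.
From row 1, 268 − (52 + 78 + 58) gives (1,3) = 80.
The remaining cell in row 4 is (4,3) = 268 − 212 = 56.

52 78 80 58 / 74 64 62 68 / 66 72 70 60 / 76 54 56 82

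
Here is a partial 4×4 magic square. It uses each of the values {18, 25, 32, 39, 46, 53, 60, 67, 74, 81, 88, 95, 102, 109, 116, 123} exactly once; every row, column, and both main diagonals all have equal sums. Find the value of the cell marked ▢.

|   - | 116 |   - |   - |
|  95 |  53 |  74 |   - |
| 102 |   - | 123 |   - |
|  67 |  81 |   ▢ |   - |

46

The 16 entries sum to 1128, so each line sums to 1128/4 = 282.
Row 2 must total 282; the given cells sum to 222, so (2,4) = 60.
Using column 1: 95 + 102 + 67 + ? → (1,1) = 282 − 264 = 18.
Using column 2: 116 + 53 + 81 + ? → (3,2) = 282 − 250 = 32.
Main diagonal must total 282; the given cells sum to 194, so (4,4) = 88.
The remaining cell in anti-diagonal is (1,4) = 282 − 173 = 109.
Row 1 must total 282; the given cells sum to 243, so (1,3) = 39.
Row 3 needs 282; the known cells sum to 257, so (3,4) = 25.
From row 4, 282 − (67 + 81 + 88) gives (4,3) = 46.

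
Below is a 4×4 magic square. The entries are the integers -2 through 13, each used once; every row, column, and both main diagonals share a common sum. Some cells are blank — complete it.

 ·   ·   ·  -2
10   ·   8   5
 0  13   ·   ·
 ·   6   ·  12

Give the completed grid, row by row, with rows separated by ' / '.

9 4 11 -2 / 10 -1 8 5 / 0 13 2 7 / 3 6 1 12

The entries are -2 through 13, which sum to 88, so each line sums to 88/4 = 22.
Using row 2: 10 + 8 + 5 + ? → (2,2) = 22 − 23 = -1.
Using column 2: -1 + 13 + 6 + ? → (1,2) = 22 − 18 = 4.
The remaining cell in column 4 is (3,4) = 22 − 15 = 7.
The remaining cell in anti-diagonal is (4,1) = 22 − 19 = 3.
From row 3, 22 − (0 + 13 + 7) gives (3,3) = 2.
Row 4 must total 22; the given cells sum to 21, so (4,3) = 1.
From column 1, 22 − (10 + 0 + 3) gives (1,1) = 9.
Column 3: 8 + 2 + 1 + ? = 22, so (1,3) = 11.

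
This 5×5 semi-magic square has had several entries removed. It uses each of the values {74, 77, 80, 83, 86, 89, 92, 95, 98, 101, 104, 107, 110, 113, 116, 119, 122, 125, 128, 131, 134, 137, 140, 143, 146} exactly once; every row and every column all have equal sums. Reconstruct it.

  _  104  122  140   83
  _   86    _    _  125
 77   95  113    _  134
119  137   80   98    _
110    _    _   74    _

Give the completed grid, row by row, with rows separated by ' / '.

The 25 entries sum to 2750, so each line sums to 2750/5 = 550.
From row 1, 550 − (104 + 122 + 140 + 83) gives (1,1) = 101.
Using row 3: 77 + 95 + 113 + 134 + ? → (3,4) = 550 − 419 = 131.
From row 4, 550 − (119 + 137 + 80 + 98) gives (4,5) = 116.
Column 1 needs 550; the known cells sum to 407, so (2,1) = 143.
Column 2: 104 + 86 + 95 + 137 + ? = 550, so (5,2) = 128.
From column 4, 550 − (140 + 131 + 98 + 74) gives (2,4) = 107.
The remaining cell in column 5 is (5,5) = 550 − 458 = 92.
From row 2, 550 − (143 + 86 + 107 + 125) gives (2,3) = 89.
Using row 5: 110 + 128 + 74 + 92 + ? → (5,3) = 550 − 404 = 146.

101 104 122 140 83 / 143 86 89 107 125 / 77 95 113 131 134 / 119 137 80 98 116 / 110 128 146 74 92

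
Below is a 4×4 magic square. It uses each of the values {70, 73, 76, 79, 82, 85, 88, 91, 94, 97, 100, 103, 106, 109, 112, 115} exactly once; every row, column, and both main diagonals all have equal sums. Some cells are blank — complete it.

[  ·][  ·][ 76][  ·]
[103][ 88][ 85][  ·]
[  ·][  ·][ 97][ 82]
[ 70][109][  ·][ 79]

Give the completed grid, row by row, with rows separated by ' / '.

The 16 entries sum to 1480, so each line sums to 1480/4 = 370.
Row 2: 103 + 88 + 85 + ? = 370, so (2,4) = 94.
The remaining cell in row 4 is (4,3) = 370 − 258 = 112.
Column 4 needs 370; the known cells sum to 255, so (1,4) = 115.
Main diagonal must total 370; the given cells sum to 264, so (1,1) = 106.
Anti-diagonal: 115 + 85 + 70 + ? = 370, so (3,2) = 100.
Row 1 must total 370; the given cells sum to 297, so (1,2) = 73.
The remaining cell in row 3 is (3,1) = 370 − 279 = 91.

106 73 76 115 / 103 88 85 94 / 91 100 97 82 / 70 109 112 79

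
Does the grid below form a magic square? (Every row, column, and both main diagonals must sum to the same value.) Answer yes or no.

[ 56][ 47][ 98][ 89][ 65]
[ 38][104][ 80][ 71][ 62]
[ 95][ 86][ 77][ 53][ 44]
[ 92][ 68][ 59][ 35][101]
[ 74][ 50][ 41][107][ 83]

Row 1: 56 + 47 + 98 + 89 + 65 = 355.
Row 2: 38 + 104 + 80 + 71 + 62 = 355.
Row 3: 95 + 86 + 77 + 53 + 44 = 355.
Row 4: 92 + 68 + 59 + 35 + 101 = 355.
Row 5: 74 + 50 + 41 + 107 + 83 = 355.
Column 1: 56 + 38 + 95 + 92 + 74 = 355.
Column 2: 47 + 104 + 86 + 68 + 50 = 355.
Column 3: 98 + 80 + 77 + 59 + 41 = 355.
Column 4: 89 + 71 + 53 + 35 + 107 = 355.
Column 5: 65 + 62 + 44 + 101 + 83 = 355.
Main diagonal: 56 + 104 + 77 + 35 + 83 = 355.
Anti-diagonal: 65 + 71 + 77 + 68 + 74 = 355.
All lines sum to 355.

Yes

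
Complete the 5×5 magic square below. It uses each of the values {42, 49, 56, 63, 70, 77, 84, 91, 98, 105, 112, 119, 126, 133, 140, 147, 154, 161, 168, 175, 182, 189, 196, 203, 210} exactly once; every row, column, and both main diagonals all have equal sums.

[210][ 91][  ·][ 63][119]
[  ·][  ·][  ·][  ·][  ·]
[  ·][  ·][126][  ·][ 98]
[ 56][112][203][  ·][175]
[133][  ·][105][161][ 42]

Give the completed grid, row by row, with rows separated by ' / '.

210 91 147 63 119 / 77 168 49 140 196 / 154 70 126 182 98 / 56 112 203 84 175 / 133 189 105 161 42

The 25 entries sum to 3150, so each line sums to 3150/5 = 630.
Row 1 must total 630; the given cells sum to 483, so (1,3) = 147.
From row 4, 630 − (56 + 112 + 203 + 175) gives (4,4) = 84.
From row 5, 630 − (133 + 105 + 161 + 42) gives (5,2) = 189.
Using column 3: 147 + 126 + 203 + 105 + ? → (2,3) = 630 − 581 = 49.
The remaining cell in column 5 is (2,5) = 630 − 434 = 196.
Main diagonal: 210 + 126 + 84 + 42 + ? = 630, so (2,2) = 168.
Anti-diagonal: 119 + 126 + 112 + 133 + ? = 630, so (2,4) = 140.
Row 2 needs 630; the known cells sum to 553, so (2,1) = 77.
Column 1: 210 + 77 + 56 + 133 + ? = 630, so (3,1) = 154.
From column 2, 630 − (91 + 168 + 112 + 189) gives (3,2) = 70.
Column 4 must total 630; the given cells sum to 448, so (3,4) = 182.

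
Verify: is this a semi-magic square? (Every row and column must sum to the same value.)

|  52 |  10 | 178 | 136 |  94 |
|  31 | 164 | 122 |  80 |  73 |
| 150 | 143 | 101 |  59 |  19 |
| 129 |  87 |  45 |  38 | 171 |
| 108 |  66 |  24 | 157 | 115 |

No — column 5 sums to 472 but column 3 sums to 470.

Row 1: 52 + 10 + 178 + 136 + 94 = 470.
Row 2: 31 + 164 + 122 + 80 + 73 = 470.
Row 3: 150 + 143 + 101 + 59 + 19 = 472.
Row 4: 129 + 87 + 45 + 38 + 171 = 470.
Row 5: 108 + 66 + 24 + 157 + 115 = 470.
Column 1: 52 + 31 + 150 + 129 + 108 = 470.
Column 2: 10 + 164 + 143 + 87 + 66 = 470.
Column 3: 178 + 122 + 101 + 45 + 24 = 470.
Column 4: 136 + 80 + 59 + 38 + 157 = 470.
Column 5: 94 + 73 + 19 + 171 + 115 = 472.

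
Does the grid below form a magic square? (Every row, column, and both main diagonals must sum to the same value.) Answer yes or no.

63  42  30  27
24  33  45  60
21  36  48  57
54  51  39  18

Yes

Row 1: 63 + 42 + 30 + 27 = 162.
Row 2: 24 + 33 + 45 + 60 = 162.
Row 3: 21 + 36 + 48 + 57 = 162.
Row 4: 54 + 51 + 39 + 18 = 162.
Column 1: 63 + 24 + 21 + 54 = 162.
Column 2: 42 + 33 + 36 + 51 = 162.
Column 3: 30 + 45 + 48 + 39 = 162.
Column 4: 27 + 60 + 57 + 18 = 162.
Main diagonal: 63 + 33 + 48 + 18 = 162.
Anti-diagonal: 27 + 45 + 36 + 54 = 162.
All lines sum to 162.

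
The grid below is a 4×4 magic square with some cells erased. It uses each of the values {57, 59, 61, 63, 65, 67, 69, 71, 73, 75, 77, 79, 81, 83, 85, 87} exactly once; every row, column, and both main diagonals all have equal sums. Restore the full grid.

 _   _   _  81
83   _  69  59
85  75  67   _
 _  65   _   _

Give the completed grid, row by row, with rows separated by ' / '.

The 16 entries sum to 1152, so each line sums to 1152/4 = 288.
From row 2, 288 − (83 + 69 + 59) gives (2,2) = 77.
Row 3: 85 + 75 + 67 + ? = 288, so (3,4) = 61.
Column 2: 77 + 75 + 65 + ? = 288, so (1,2) = 71.
Using column 4: 81 + 59 + 61 + ? → (4,4) = 288 − 201 = 87.
From main diagonal, 288 − (77 + 67 + 87) gives (1,1) = 57.
Using anti-diagonal: 81 + 69 + 75 + ? → (4,1) = 288 − 225 = 63.
Row 1 must total 288; the given cells sum to 209, so (1,3) = 79.
The remaining cell in row 4 is (4,3) = 288 − 215 = 73.

57 71 79 81 / 83 77 69 59 / 85 75 67 61 / 63 65 73 87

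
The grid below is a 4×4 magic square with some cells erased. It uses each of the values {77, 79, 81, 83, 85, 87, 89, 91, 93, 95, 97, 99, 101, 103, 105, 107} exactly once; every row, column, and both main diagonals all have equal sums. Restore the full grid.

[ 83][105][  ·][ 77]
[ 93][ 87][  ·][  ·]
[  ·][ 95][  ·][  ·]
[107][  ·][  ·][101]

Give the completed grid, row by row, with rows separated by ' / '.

83 105 103 77 / 93 87 89 99 / 85 95 97 91 / 107 81 79 101

The 16 entries sum to 1472, so each line sums to 1472/4 = 368.
Using row 1: 83 + 105 + 77 + ? → (1,3) = 368 − 265 = 103.
Using column 1: 83 + 93 + 107 + ? → (3,1) = 368 − 283 = 85.
The remaining cell in column 2 is (4,2) = 368 − 287 = 81.
Main diagonal needs 368; the known cells sum to 271, so (3,3) = 97.
Using anti-diagonal: 77 + 95 + 107 + ? → (2,3) = 368 − 279 = 89.
The remaining cell in row 2 is (2,4) = 368 − 269 = 99.
The remaining cell in row 3 is (3,4) = 368 − 277 = 91.
The remaining cell in row 4 is (4,3) = 368 − 289 = 79.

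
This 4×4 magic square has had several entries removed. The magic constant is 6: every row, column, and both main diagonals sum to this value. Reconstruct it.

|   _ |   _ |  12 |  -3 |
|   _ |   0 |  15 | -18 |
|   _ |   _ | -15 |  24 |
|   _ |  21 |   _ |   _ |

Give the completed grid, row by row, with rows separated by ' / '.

18 -21 12 -3 / 9 0 15 -18 / -9 6 -15 24 / -12 21 -6 3

Using row 2: 0 + 15 + (-18) + ? → (2,1) = 6 − (-3) = 9.
Using column 3: 12 + 15 + (-15) + ? → (4,3) = 6 − 12 = -6.
Using column 4: -3 + (-18) + 24 + ? → (4,4) = 6 − 3 = 3.
Main diagonal must total 6; the given cells sum to -12, so (1,1) = 18.
Row 1 needs 6; the known cells sum to 27, so (1,2) = -21.
The remaining cell in row 4 is (4,1) = 6 − 18 = -12.
The remaining cell in column 1 is (3,1) = 6 − 15 = -9.
Column 2: -21 + 0 + 21 + ? = 6, so (3,2) = 6.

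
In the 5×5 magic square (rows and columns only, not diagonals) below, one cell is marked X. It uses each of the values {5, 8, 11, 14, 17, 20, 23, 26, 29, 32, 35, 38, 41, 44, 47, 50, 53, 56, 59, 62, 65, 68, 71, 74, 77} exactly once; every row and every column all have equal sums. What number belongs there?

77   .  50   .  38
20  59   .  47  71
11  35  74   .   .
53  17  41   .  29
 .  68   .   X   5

The 25 entries sum to 1025, so each line sums to 1025/5 = 205.
Using row 2: 20 + 59 + 47 + 71 + ? → (2,3) = 205 − 197 = 8.
Row 4: 53 + 17 + 41 + 29 + ? = 205, so (4,4) = 65.
The remaining cell in column 1 is (5,1) = 205 − 161 = 44.
Column 2 must total 205; the given cells sum to 179, so (1,2) = 26.
Column 3 needs 205; the known cells sum to 173, so (5,3) = 32.
Column 5 needs 205; the known cells sum to 143, so (3,5) = 62.
Row 1: 77 + 26 + 50 + 38 + ? = 205, so (1,4) = 14.
Row 3: 11 + 35 + 74 + 62 + ? = 205, so (3,4) = 23.
From row 5, 205 − (44 + 68 + 32 + 5) gives (5,4) = 56.

56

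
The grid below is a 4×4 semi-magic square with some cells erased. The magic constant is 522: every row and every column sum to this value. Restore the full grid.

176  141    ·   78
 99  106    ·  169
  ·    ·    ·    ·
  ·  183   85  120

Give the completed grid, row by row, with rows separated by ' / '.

176 141 127 78 / 99 106 148 169 / 113 92 162 155 / 134 183 85 120

Row 1 must total 522; the given cells sum to 395, so (1,3) = 127.
The remaining cell in row 2 is (2,3) = 522 − 374 = 148.
Row 4: 183 + 85 + 120 + ? = 522, so (4,1) = 134.
Column 1 needs 522; the known cells sum to 409, so (3,1) = 113.
Column 2: 141 + 106 + 183 + ? = 522, so (3,2) = 92.
Column 3 needs 522; the known cells sum to 360, so (3,3) = 162.
Column 4 must total 522; the given cells sum to 367, so (3,4) = 155.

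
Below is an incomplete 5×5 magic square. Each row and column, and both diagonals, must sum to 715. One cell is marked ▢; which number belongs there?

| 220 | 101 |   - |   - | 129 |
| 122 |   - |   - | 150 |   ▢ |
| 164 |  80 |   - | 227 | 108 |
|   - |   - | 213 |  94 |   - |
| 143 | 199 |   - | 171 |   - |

From row 3, 715 − (164 + 80 + 227 + 108) gives (3,3) = 136.
Column 1 needs 715; the known cells sum to 649, so (4,1) = 66.
Column 4 must total 715; the given cells sum to 642, so (1,4) = 73.
Using anti-diagonal: 129 + 150 + 136 + 143 + ? → (4,2) = 715 − 558 = 157.
From row 1, 715 − (220 + 101 + 73 + 129) gives (1,3) = 192.
Row 4 needs 715; the known cells sum to 530, so (4,5) = 185.
From column 2, 715 − (101 + 80 + 157 + 199) gives (2,2) = 178.
Using main diagonal: 220 + 178 + 136 + 94 + ? → (5,5) = 715 − 628 = 87.
From row 5, 715 − (143 + 199 + 171 + 87) gives (5,3) = 115.
Column 3: 192 + 136 + 213 + 115 + ? = 715, so (2,3) = 59.
Column 5 must total 715; the given cells sum to 509, so (2,5) = 206.

206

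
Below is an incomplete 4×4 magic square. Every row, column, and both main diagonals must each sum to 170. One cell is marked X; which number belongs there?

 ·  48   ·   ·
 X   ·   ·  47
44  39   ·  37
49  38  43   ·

42

Row 3: 44 + 39 + 37 + ? = 170, so (3,3) = 50.
Row 4: 49 + 38 + 43 + ? = 170, so (4,4) = 40.
Column 2 must total 170; the given cells sum to 125, so (2,2) = 45.
Column 4: 47 + 37 + 40 + ? = 170, so (1,4) = 46.
The remaining cell in main diagonal is (1,1) = 170 − 135 = 35.
Anti-diagonal needs 170; the known cells sum to 134, so (2,3) = 36.
Row 1 must total 170; the given cells sum to 129, so (1,3) = 41.
The remaining cell in row 2 is (2,1) = 170 − 128 = 42.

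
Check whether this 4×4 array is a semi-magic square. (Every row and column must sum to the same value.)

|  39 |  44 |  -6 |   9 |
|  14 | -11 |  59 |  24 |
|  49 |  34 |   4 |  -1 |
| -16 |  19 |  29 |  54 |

Row 1: 39 + 44 + (-6) + 9 = 86.
Row 2: 14 + (-11) + 59 + 24 = 86.
Row 3: 49 + 34 + 4 + (-1) = 86.
Row 4: -16 + 19 + 29 + 54 = 86.
Column 1: 39 + 14 + 49 + (-16) = 86.
Column 2: 44 + (-11) + 34 + 19 = 86.
Column 3: -6 + 59 + 4 + 29 = 86.
Column 4: 9 + 24 + (-1) + 54 = 86.
All lines sum to 86.

Yes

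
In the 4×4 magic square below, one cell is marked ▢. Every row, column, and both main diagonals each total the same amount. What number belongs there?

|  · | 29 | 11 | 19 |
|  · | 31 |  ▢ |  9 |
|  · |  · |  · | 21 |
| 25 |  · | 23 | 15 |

Column 4 is complete and sums to 64; that is the magic constant.
The remaining cell in row 1 is (1,1) = 64 − 59 = 5.
Row 4 needs 64; the known cells sum to 63, so (4,2) = 1.
Column 2 needs 64; the known cells sum to 61, so (3,2) = 3.
Using main diagonal: 5 + 31 + 15 + ? → (3,3) = 64 − 51 = 13.
From anti-diagonal, 64 − (19 + 3 + 25) gives (2,3) = 17.

17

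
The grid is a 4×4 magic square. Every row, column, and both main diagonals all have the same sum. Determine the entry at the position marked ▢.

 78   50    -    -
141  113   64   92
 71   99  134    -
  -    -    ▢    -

Row 2 is complete and sums to 410; that is the magic constant.
Row 3: 71 + 99 + 134 + ? = 410, so (3,4) = 106.
Column 1: 78 + 141 + 71 + ? = 410, so (4,1) = 120.
Column 2 needs 410; the known cells sum to 262, so (4,2) = 148.
Using main diagonal: 78 + 113 + 134 + ? → (4,4) = 410 − 325 = 85.
The remaining cell in anti-diagonal is (1,4) = 410 − 283 = 127.
The remaining cell in row 1 is (1,3) = 410 − 255 = 155.
Using row 4: 120 + 148 + 85 + ? → (4,3) = 410 − 353 = 57.

57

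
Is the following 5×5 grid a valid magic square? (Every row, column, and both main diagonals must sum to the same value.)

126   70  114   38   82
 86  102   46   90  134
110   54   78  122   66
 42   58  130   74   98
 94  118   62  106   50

No — row 5 sums to 430 but row 4 sums to 402.

Row 1: 126 + 70 + 114 + 38 + 82 = 430.
Row 2: 86 + 102 + 46 + 90 + 134 = 458.
Row 3: 110 + 54 + 78 + 122 + 66 = 430.
Row 4: 42 + 58 + 130 + 74 + 98 = 402.
Row 5: 94 + 118 + 62 + 106 + 50 = 430.
Column 1: 126 + 86 + 110 + 42 + 94 = 458.
Column 2: 70 + 102 + 54 + 58 + 118 = 402.
Column 3: 114 + 46 + 78 + 130 + 62 = 430.
Column 4: 38 + 90 + 122 + 74 + 106 = 430.
Column 5: 82 + 134 + 66 + 98 + 50 = 430.
Main diagonal: 126 + 102 + 78 + 74 + 50 = 430.
Anti-diagonal: 82 + 90 + 78 + 58 + 94 = 402.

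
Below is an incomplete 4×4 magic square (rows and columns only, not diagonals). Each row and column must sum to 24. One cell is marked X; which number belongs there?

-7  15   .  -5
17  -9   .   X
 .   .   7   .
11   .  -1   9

19

Using row 1: -7 + 15 + (-5) + ? → (1,3) = 24 − 3 = 21.
Row 4 must total 24; the given cells sum to 19, so (4,2) = 5.
Column 1: -7 + 17 + 11 + ? = 24, so (3,1) = 3.
Column 2 needs 24; the known cells sum to 11, so (3,2) = 13.
Column 3: 21 + 7 + (-1) + ? = 24, so (2,3) = -3.
The remaining cell in row 2 is (2,4) = 24 − 5 = 19.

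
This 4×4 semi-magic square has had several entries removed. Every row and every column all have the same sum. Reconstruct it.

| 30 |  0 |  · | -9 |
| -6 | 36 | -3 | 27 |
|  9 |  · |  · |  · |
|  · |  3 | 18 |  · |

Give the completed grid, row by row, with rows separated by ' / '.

30 0 33 -9 / -6 36 -3 27 / 9 15 6 24 / 21 3 18 12

Row 2 is already complete: -6 + 36 + -3 + 27 = 54, so that is the magic constant.
Row 1: 30 + 0 + (-9) + ? = 54, so (1,3) = 33.
From column 1, 54 − (30 + (-6) + 9) gives (4,1) = 21.
Using column 2: 0 + 36 + 3 + ? → (3,2) = 54 − 39 = 15.
Column 3 needs 54; the known cells sum to 48, so (3,3) = 6.
Row 3: 9 + 15 + 6 + ? = 54, so (3,4) = 24.
Row 4 must total 54; the given cells sum to 42, so (4,4) = 12.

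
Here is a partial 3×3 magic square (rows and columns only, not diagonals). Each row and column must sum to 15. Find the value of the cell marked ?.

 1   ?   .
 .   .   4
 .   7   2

Row 3 needs 15; the known cells sum to 9, so (3,1) = 6.
The remaining cell in column 1 is (2,1) = 15 − 7 = 8.
Column 3 must total 15; the given cells sum to 6, so (1,3) = 9.
Row 1: 1 + 9 + ? = 15, so (1,2) = 5.

5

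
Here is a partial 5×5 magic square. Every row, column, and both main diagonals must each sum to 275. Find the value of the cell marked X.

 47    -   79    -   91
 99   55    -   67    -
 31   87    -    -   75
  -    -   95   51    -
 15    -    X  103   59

The remaining cell in column 1 is (4,1) = 275 − 192 = 83.
The remaining cell in main diagonal is (3,3) = 275 − 212 = 63.
Anti-diagonal must total 275; the given cells sum to 236, so (4,2) = 39.
Row 3: 31 + 87 + 63 + 75 + ? = 275, so (3,4) = 19.
The remaining cell in row 4 is (4,5) = 275 − 268 = 7.
Column 4 must total 275; the given cells sum to 240, so (1,4) = 35.
The remaining cell in column 5 is (2,5) = 275 − 232 = 43.
Using row 1: 47 + 79 + 35 + 91 + ? → (1,2) = 275 − 252 = 23.
Row 2: 99 + 55 + 67 + 43 + ? = 275, so (2,3) = 11.
From column 2, 275 − (23 + 55 + 87 + 39) gives (5,2) = 71.
Column 3: 79 + 11 + 63 + 95 + ? = 275, so (5,3) = 27.

27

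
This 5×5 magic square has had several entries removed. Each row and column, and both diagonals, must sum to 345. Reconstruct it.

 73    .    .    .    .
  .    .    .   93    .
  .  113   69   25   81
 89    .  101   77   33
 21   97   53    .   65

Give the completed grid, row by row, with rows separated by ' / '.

73 29 85 41 117 / 105 61 37 93 49 / 57 113 69 25 81 / 89 45 101 77 33 / 21 97 53 109 65

Row 3 must total 345; the given cells sum to 288, so (3,1) = 57.
Row 4 must total 345; the given cells sum to 300, so (4,2) = 45.
Using row 5: 21 + 97 + 53 + 65 + ? → (5,4) = 345 − 236 = 109.
The remaining cell in column 1 is (2,1) = 345 − 240 = 105.
Column 4: 93 + 25 + 77 + 109 + ? = 345, so (1,4) = 41.
Main diagonal must total 345; the given cells sum to 284, so (2,2) = 61.
Anti-diagonal needs 345; the known cells sum to 228, so (1,5) = 117.
Column 2: 61 + 113 + 45 + 97 + ? = 345, so (1,2) = 29.
Column 5 must total 345; the given cells sum to 296, so (2,5) = 49.
From row 1, 345 − (73 + 29 + 41 + 117) gives (1,3) = 85.
Row 2 needs 345; the known cells sum to 308, so (2,3) = 37.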